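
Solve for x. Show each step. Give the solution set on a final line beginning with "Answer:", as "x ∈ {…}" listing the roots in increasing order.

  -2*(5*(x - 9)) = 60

Step 1. [-2*(5*(x - 9)) = 60] divide by the outer -2, so div: 5*(x - 9) = -30.
Step 2. [5*(x - 9) = -30] 5·(inner) — divide through by 5. So div: x - 9 = -6.
Step 3. [x - 9 = -6] add 9: x sits inside (… - 9) ⇒ sub: x = 3.

Answer: x ∈ {3}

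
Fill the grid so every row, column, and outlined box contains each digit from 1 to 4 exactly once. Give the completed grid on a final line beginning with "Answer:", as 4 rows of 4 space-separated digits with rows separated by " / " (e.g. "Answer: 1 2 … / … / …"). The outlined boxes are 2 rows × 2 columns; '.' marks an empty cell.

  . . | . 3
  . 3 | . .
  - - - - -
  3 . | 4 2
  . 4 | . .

Step 1. [r1c2∈{1,2}] 2 has one home in col 2: r1c2, so r1c2=2.
Step 2. [r1c3∈{1}] r1c3 has the single candidate 1, so r1c3=1.
Step 3. [r2c1∈{1,4}] row 2 places 1 nowhere but r2c1. So r2c1=1.
Step 4. [r4c1∈{2}] r4c1 has the single candidate 2 ⇒ r4c1=2.
Step 5. [r4c4∈{1}] only 1 remains possible at r4c4, so r4c4=1.
Step 6. [r4c3∈{3}] only 3 remains possible at r4c3 ⇒ r4c3=3.
Step 7. [r2c4∈{4}] r2c4 is down to just 4, so r2c4=4.
Step 8. [r1c1∈{4}] nothing but 4 survives at r1c1, so r1c1=4.
Step 9. [r2c3∈{2}] only 2 remains possible at r2c3 ⇒ r2c3=2.
Step 10. [r3c2∈{1}] r3c2's peers cover all but 1, so r3c2=1.

Answer: 4 2 1 3 / 1 3 2 4 / 3 1 4 2 / 2 4 3 1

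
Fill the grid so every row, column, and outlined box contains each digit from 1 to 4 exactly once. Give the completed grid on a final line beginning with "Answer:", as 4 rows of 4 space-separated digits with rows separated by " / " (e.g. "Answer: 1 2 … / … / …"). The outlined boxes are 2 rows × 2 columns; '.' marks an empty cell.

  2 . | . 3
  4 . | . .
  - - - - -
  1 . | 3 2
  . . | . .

Step 1. [r2c4∈{1}] r2c4 is down to just 1 ⇒ r2c4=1.
Step 2. [r4c2∈{2,3,4}] in row 4, 2 fits only at r4c2 ⇒ r4c2=2.
Step 3. [r1c3∈{4}] r1c3 is down to just 4. So r1c3=4.
Step 4. [r3c2∈{4}] r3c2's peers cover all but 4 ⇒ r3c2=4.
Step 5. [r1c2∈{1}] r1c2 has the single candidate 1. So r1c2=1.
Step 6. [r4c3∈{1}] nothing but 1 survives at r4c3. So r4c3=1.
Step 7. [r2c3∈{2}] nothing but 2 survives at r2c3. So r2c3=2.
Step 8. [r4c1∈{3}] r4c1 has the single candidate 3, so r4c1=3.
Step 9. [r4c4∈{4}] only 4 remains possible at r4c4. So r4c4=4.
Step 10. [r2c2∈{3}] nothing but 3 survives at r2c2, so r2c2=3.

Answer: 2 1 4 3 / 4 3 2 1 / 1 4 3 2 / 3 2 1 4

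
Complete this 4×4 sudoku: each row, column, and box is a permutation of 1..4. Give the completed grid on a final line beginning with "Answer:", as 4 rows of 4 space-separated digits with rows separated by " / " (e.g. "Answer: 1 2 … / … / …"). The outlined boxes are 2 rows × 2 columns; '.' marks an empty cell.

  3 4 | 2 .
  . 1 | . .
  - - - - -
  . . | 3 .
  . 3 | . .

Step 1. [r4c3∈{1,4}] 1 has one home in col 3: r4c3. So r4c3=1.
Step 2. [r3c2∈{2}] only 2 remains possible at r3c2, so r3c2=2.
Step 3. [r3c4∈{4}] r3c4's peers cover all but 4. So r3c4=4.
Step 4. [r1c4∈{1}] r1c4's peers cover all but 1, so r1c4=1.
Step 5. [r4c1∈{4}] nothing but 4 survives at r4c1. So r4c1=4.
Step 6. [r2c4∈{3}] nothing but 3 survives at r2c4 ⇒ r2c4=3.
Step 7. [r4c4∈{2}] nothing but 2 survives at r4c4. So r4c4=2.
Step 8. [r2c1∈{2}] r2c1 is down to just 2 ⇒ r2c1=2.
Step 9. [r3c1∈{1}] r3c1 has the single candidate 1. So r3c1=1.
Step 10. [r2c3∈{4}] nothing but 4 survives at r2c3 ⇒ r2c3=4.

Answer: 3 4 2 1 / 2 1 4 3 / 1 2 3 4 / 4 3 1 2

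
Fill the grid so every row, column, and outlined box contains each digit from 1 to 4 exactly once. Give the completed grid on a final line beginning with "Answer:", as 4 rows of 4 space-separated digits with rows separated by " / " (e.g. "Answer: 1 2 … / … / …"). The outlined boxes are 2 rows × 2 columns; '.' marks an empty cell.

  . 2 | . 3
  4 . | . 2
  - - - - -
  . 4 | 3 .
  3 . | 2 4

Step 1. [r1c1∈{1}] r1c1 has the single candidate 1, so r1c1=1.
Step 2. [r3c4∈{1}] r3c4's peers cover all but 1 ⇒ r3c4=1.
Step 3. [r4c2∈{1}] r4c2 has the single candidate 1. So r4c2=1.
Step 4. [r2c2∈{3}] r2c2 has the single candidate 3 ⇒ r2c2=3.
Step 5. [r1c3∈{4}] r1c3's peers cover all but 4, so r1c3=4.
Step 6. [r3c1∈{2}] r3c1's peers cover all but 2. So r3c1=2.
Step 7. [r2c3∈{1}] r2c3 has the single candidate 1, so r2c3=1.

Answer: 1 2 4 3 / 4 3 1 2 / 2 4 3 1 / 3 1 2 4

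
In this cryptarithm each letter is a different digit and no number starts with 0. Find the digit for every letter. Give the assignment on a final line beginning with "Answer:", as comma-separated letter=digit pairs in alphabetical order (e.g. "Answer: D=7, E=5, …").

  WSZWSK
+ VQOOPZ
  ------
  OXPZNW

Step 1. [col 1: K + Z ≡ W (mod 10)] column 1 (K + Z ≡ W (mod 10), carry-in 0) doesn't pin W yet; pick W=3 and continue, so W=3.
Step 2. [col 1: K + Z ≡ W (mod 10)] no forcing yet in column 1 (carry-in 0); Z=9 is free and consistent — try it. So Z=9.
Step 3. [col 1: K + Z ≡ W (mod 10)] in column 1 we have K+Z≡W with carry-in 0; given Z=9, W=3 and digits 3,9 already taken and all letters distinct, that pins K to 4. So K=4.
Step 4. [col 2: S + P ≡ N (mod 10)] column 2 (S + P ≡ N (mod 10), carry-in 1) doesn't pin P yet; pick P=5 and continue ⇒ P=5.
Step 5. [col 2: S + P ≡ N (mod 10)] N=7 is one option consistent with column 2 (S + P ≡ N (mod 10), carry-in 1) — take it, so N=7.
Step 6. [col 2: S + P ≡ N (mod 10)] in column 2 we have S+P≡N with carry-in 1; given P=5, N=7 and digits 3,4,5,7,9 already taken and all letters distinct, that pins S to 1. So S=1.
Step 7. [col 3: W + O ≡ Z (mod 10)] column 3: given W=3, Z=9, carry-in 0, and digits 1,3,4,5,7,9 already taken and all letters distinct, W+O≡Z (mod 10) forces O=6, so O=6.
Step 8. [col 5: S + Q ≡ X (mod 10)] several values work for Q in column 5 (S + Q ≡ X (mod 10), carry-in 1); try Q=8, so Q=8.
Step 9. [col 5: S + Q ≡ X (mod 10)] from column 5 (S=1, Q=8, carry-in 1, digits 1,3,4,5,6,7,8,9 already taken and all letters distinct): X must equal 0. So X=0.
Step 10. [col 6: W + V ≡ O (mod 10)] column 6 reads W+V+carry(1)=O with W=3, O=6; with digits 0,1,3,4,5,6,7,8,9 already taken and all letters distinct, the only value for V is 2, so V=2.

Answer: K=4, N=7, O=6, P=5, Q=8, S=1, V=2, W=3, X=0, Z=9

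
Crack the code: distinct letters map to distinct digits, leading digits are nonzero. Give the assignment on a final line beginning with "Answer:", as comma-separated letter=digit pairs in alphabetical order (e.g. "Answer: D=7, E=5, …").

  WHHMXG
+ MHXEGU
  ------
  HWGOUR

Step 1. [col 1: G + U ≡ R (mod 10)] several values work for U in column 1 (G + U ≡ R (mod 10), carry-in 0); try U=6. So U=6.
Step 2. [col 1: G + U ≡ R (mod 10)] column 1 (G + U ≡ R (mod 10), carry-in 0) doesn't pin G yet; pick G=2 and continue, so G=2.
Step 3. [col 1: G + U ≡ R (mod 10)] in column 1 we have G+U≡R with carry-in 0; given G=2, U=6 and digits 2,6 already taken and all letters distinct, that pins R to 8 ⇒ R=8.
Step 4. [col 2: X + G ≡ U (mod 10)] column 2: given G=2, U=6, carry-in 0, and digits 2,6,8 already taken and all letters distinct, X+G≡U (mod 10) forces X=4. So X=4.
Step 5. [col 3: M + E ≡ O (mod 10)] in column 3 we have M+E≡O with carry-in 0; given nothing yet and digits 2,4,6,8 already taken and all letters distinct, that pins O to 0, so O=0.
Step 6. [col 3: M + E ≡ O (mod 10)] column 3 (M + E ≡ O (mod 10), carry-in 0) doesn't pin M yet; pick M=1 and continue, so M=1.
Step 7. [col 3: M + E ≡ O (mod 10)] in column 3 we have M+E≡O with carry-in 0; given M=1, O=0 and digits 0,1,2,4,6,8 already taken and all letters distinct, that pins E to 9 ⇒ E=9.
Step 8. [col 4: H + X ≡ G (mod 10)] column 4 reads H+X+carry(1)=G with X=4, G=2; with digits 0,1,2,4,6,8,9 already taken and all letters distinct, the only value for H is 7 ⇒ H=7.
Step 9. [col 5: H + H ≡ W (mod 10)] column 5 reads H+H+carry(1)=W with H=7; with digits 0,1,2,4,6,7,8,9 already taken and all letters distinct, the only value for W is 5 ⇒ W=5.

Answer: E=9, G=2, H=7, M=1, O=0, R=8, U=6, W=5, X=4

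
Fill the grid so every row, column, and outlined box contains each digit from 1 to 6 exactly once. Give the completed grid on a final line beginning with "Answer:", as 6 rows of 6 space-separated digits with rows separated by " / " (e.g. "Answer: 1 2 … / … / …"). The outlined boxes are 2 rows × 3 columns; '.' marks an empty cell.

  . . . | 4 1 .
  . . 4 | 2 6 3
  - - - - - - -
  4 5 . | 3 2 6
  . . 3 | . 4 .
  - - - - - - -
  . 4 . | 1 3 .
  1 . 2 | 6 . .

Step 1. [r1c6∈{5}] r1c6 has the single candidate 5. So r1c6=5.
Step 2. [r1c1∈{2,3,6}] col 1 places 3 nowhere but r1c1. So r1c1=3.
Step 3. [r4c1∈{2,6}] 2 has one home in col 1: r4c1, so r4c1=2.
Step 4. [r4c2∈{1,6}] 6 has one home in row 4: r4c2. So r4c2=6.
Step 5. [r5c1∈{5,6}] across col 1, 6 lands solely at r5c1, so r5c1=6.
Step 6. [r6c6∈{4}] only 4 remains possible at r6c6 ⇒ r6c6=4.
Step 7. [r2c2∈{1}] only 1 remains possible at r2c2. So r2c2=1.
Step 8. [r2c1∈{5}] nothing but 5 survives at r2c1 ⇒ r2c1=5.
Step 9. [r6c2∈{3}] nothing but 3 survives at r6c2 ⇒ r6c2=3.
Step 10. [r4c4∈{5}] only 5 remains possible at r4c4 ⇒ r4c4=5.
Step 11. [r1c3∈{6}] nothing but 6 survives at r1c3 ⇒ r1c3=6.
Step 12. [r1c2∈{2}] nothing but 2 survives at r1c2, so r1c2=2.
Step 13. [r4c6∈{1}] r4c6's peers cover all but 1. So r4c6=1.
Step 14. [r5c6∈{2}] r5c6 has the single candidate 2 ⇒ r5c6=2.
Step 15. [r3c3∈{1}] r3c3 is down to just 1. So r3c3=1.
Step 16. [r6c5∈{5}] only 5 remains possible at r6c5. So r6c5=5.
Step 17. [r5c3∈{5}] r5c3 is down to just 5, so r5c3=5.

Answer: 3 2 6 4 1 5 / 5 1 4 2 6 3 / 4 5 1 3 2 6 / 2 6 3 5 4 1 / 6 4 5 1 3 2 / 1 3 2 6 5 4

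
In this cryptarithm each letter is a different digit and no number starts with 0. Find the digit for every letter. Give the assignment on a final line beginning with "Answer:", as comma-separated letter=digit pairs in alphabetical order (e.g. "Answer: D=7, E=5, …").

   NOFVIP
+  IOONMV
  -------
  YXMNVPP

Step 1. [Y] Y is the leading digit of a 7-digit sum of two 6-digit numbers; the final carry is exactly 1 ⇒ Y=1.
Step 2. [col 1: P + V ≡ P (mod 10)] from column 1 (nothing yet, carry-in 0, digits 1 already taken and all letters distinct): V must equal 0. So V=0.
Step 3. [col 1: P + V ≡ P (mod 10)] several values work for P in column 1 (P + V ≡ P (mod 10), carry-in 0); try P=4, so P=4.
Step 4. [col 2: I + M ≡ P (mod 10)] I=8 is one option consistent with column 2 (I + M ≡ P (mod 10), carry-in 0) — take it ⇒ I=8.
Step 5. [col 2: I + M ≡ P (mod 10)] in column 2 we have I+M≡P with carry-in 0; given I=8, P=4 and digits 0,1,4,8 already taken and all letters distinct, that pins M to 6 ⇒ M=6.
Step 6. [col 3: V + N ≡ V (mod 10)] column 3 reads V+N+carry(1)=V with V=0; with digits 0,1,4,6,8 already taken and all letters distinct, the only value for N is 9. So N=9.
Step 7. [col 4: F + O ≡ N (mod 10)] several values work for F in column 4 (F + O ≡ N (mod 10), carry-in 1); try F=5, so F=5.
Step 8. [col 4: F + O ≡ N (mod 10)] column 4: given F=5, N=9, carry-in 1, and digits 0,1,4,5,6,8,9 already taken and all letters distinct, F+O≡N (mod 10) forces O=3 ⇒ O=3.
Step 9. [col 6: N + I ≡ X (mod 10)] column 6: given N=9, I=8, carry-in 0, and digits 0,1,3,4,5,6,8,9 already taken and all letters distinct, N+I≡X (mod 10) forces X=7, so X=7.

Answer: F=5, I=8, M=6, N=9, O=3, P=4, V=0, X=7, Y=1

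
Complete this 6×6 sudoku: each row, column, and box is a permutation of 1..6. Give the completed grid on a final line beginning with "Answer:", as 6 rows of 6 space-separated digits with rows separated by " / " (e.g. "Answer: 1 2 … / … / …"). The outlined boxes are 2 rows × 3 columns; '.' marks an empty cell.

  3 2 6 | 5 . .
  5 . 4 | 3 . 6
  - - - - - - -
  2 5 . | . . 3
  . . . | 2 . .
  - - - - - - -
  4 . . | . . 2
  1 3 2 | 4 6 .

Step 1. [r3c5∈{1,4}] in row 3, 4 fits only at r3c5. So r3c5=4.
Step 2. [r1c5∈{1}] r1c5 has the single candidate 1 ⇒ r1c5=1.
Step 3. [r4c6∈{1,5}] r4c6 is the only open cell in col 6 admitting 1. So r4c6=1.
Step 4. [r5c2∈{6}] only 6 remains possible at r5c2. So r5c2=6.
Step 5. [r6c6∈{5}] r6c6 is down to just 5, so r6c6=5.
Step 6. [r4c2∈{4}] only 4 remains possible at r4c2. So r4c2=4.
Step 7. [r4c5∈{5}] nothing but 5 survives at r4c5, so r4c5=5.
Step 8. [r3c4∈{6}] r3c4's peers cover all but 6 ⇒ r3c4=6.
Step 9. [r2c2∈{1}] r2c2 has the single candidate 1, so r2c2=1.
Step 10. [r5c4∈{1}] nothing but 1 survives at r5c4. So r5c4=1.
Step 11. [r5c3∈{5}] r5c3's peers cover all but 5 ⇒ r5c3=5.
Step 12. [r5c5∈{3}] r5c5 is down to just 3, so r5c5=3.
Step 13. [r2c5∈{2}] r2c5 has the single candidate 2 ⇒ r2c5=2.
Step 14. [r4c1∈{6}] r4c1 has the single candidate 6 ⇒ r4c1=6.
Step 15. [r3c3∈{1}] r3c3 is down to just 1 ⇒ r3c3=1.
Step 16. [r1c6∈{4}] r1c6 is down to just 4, so r1c6=4.
Step 17. [r4c3∈{3}] r4c3's peers cover all but 3. So r4c3=3.

Answer: 3 2 6 5 1 4 / 5 1 4 3 2 6 / 2 5 1 6 4 3 / 6 4 3 2 5 1 / 4 6 5 1 3 2 / 1 3 2 4 6 5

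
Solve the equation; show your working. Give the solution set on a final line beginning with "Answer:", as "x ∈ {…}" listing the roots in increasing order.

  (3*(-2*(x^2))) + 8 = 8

Step 1. [(3*(-2*(x^2))) + 8 = 8] 8 comes off first (subtract 8). So sub: 3*(-2*(x^2)) = 0.
Step 2. [3*(-2*(x^2)) = 0] divide by the outer 3. So div: -2*(x^2) = 0.
Step 3. [-2*(x^2) = 0] leading coefficient -2: divide by -2, so div: x^2 = 0.
Step 4. [x^2 = 0] LHS squared, RHS 0 ≥ 0: apply √ (±), so sqrt: x = 0.

Answer: x ∈ {0}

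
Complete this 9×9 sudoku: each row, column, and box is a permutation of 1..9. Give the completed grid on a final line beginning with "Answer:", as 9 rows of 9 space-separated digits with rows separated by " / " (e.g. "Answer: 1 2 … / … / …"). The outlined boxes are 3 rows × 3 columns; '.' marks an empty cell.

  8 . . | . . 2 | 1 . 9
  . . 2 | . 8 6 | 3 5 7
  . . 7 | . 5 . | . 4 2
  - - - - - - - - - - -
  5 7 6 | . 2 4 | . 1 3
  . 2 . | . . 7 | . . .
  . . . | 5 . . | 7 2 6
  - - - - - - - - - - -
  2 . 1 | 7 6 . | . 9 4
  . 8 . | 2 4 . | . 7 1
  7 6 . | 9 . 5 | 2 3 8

Step 1. [r3c6∈{1,3,9}] in box 2, 9 fits only at r3c6. So r3c6=9.
Step 2. [r6c6∈{1,3,8}] r6c6 is the only open cell in col 6 admitting 1 ⇒ r6c6=1.
Step 3. [r5c7∈{4,5,8,9}] r5c7 is the only open cell in col 7 admitting 4 ⇒ r5c7=4.
Step 4. [r5c1∈{1,3,9}] in row 5, 1 fits only at r5c1 ⇒ r5c1=1.
Step 5. [r6c3∈{3,4,8,9}] row 6 places 8 nowhere but r6c3, so r6c3=8.
Step 6. [r8c6∈{3}] nothing but 3 survives at r8c6. So r8c6=3.
Step 7. [r7c2∈{3,5}] across row 7, 3 lands solely at r7c2. So r7c2=3.
Step 8. [r8c1∈{9}] nothing but 9 survives at r8c1, so r8c1=9.
Step 9. [r2c1∈{4}] nothing but 4 survives at r2c1, so r2c1=4.
Step 10. [r5c3∈{3,9}] r5c3 is the only open cell in col 3 admitting 9 ⇒ r5c3=9.
Step 11. [r1c3∈{3,5}] in col 3, 3 fits only at r1c3 ⇒ r1c3=3.
Step 12. [r4c4∈{8}] r4c4 has the single candidate 8. So r4c4=8.
Step 13. [r3c4∈{1,3}] row 3 places 3 nowhere but r3c4 ⇒ r3c4=3.
Step 14. [r8c7∈{5,6}] row 8 places 6 nowhere but r8c7 ⇒ r8c7=6.
Step 15. [r6c1∈{3}] r6c1's peers cover all but 3, so r6c1=3.
Step 16. [r2c2∈{1,9}] in row 2, 9 fits only at r2c2. So r2c2=9.
Step 17. [r6c5∈{9}] r6c5 has the single candidate 9. So r6c5=9.
Step 18. [r5c8∈{8}] only 8 remains possible at r5c8. So r5c8=8.
Step 19. [r5c5∈{3}] nothing but 3 survives at r5c5. So r5c5=3.
Step 20. [r3c7∈{8}] only 8 remains possible at r3c7, so r3c7=8.
Step 21. [r9c3∈{4}] r9c3 has the single candidate 4 ⇒ r9c3=4.
Step 22. [r1c5∈{7}] r1c5 is down to just 7, so r1c5=7.
Step 23. [r5c9∈{5}] r5c9 is down to just 5 ⇒ r5c9=5.
Step 24. [r7c6∈{8}] r7c6 has the single candidate 8, so r7c6=8.
Step 25. [r2c4∈{1}] r2c4 has the single candidate 1, so r2c4=1.
Step 26. [r3c1∈{6}] only 6 remains possible at r3c1, so r3c1=6.
Step 27. [r5c4∈{6}] nothing but 6 survives at r5c4 ⇒ r5c4=6.
Step 28. [r9c5∈{1}] only 1 remains possible at r9c5 ⇒ r9c5=1.
Step 29. [r3c2∈{1}] r3c2 is down to just 1. So r3c2=1.
Step 30. [r8c3∈{5}] r8c3's peers cover all but 5. So r8c3=5.
Step 31. [r6c2∈{4}] r6c2 is down to just 4, so r6c2=4.
Step 32. [r1c8∈{6}] r1c8 has the single candidate 6. So r1c8=6.
Step 33. [r4c7∈{9}] nothing but 9 survives at r4c7, so r4c7=9.
Step 34. [r1c2∈{5}] r1c2 has the single candidate 5, so r1c2=5.
Step 35. [r1c4∈{4}] nothing but 4 survives at r1c4, so r1c4=4.
Step 36. [r7c7∈{5}] r7c7's peers cover all but 5 ⇒ r7c7=5.

Answer: 8 5 3 4 7 2 1 6 9 / 4 9 2 1 8 6 3 5 7 / 6 1 7 3 5 9 8 4 2 / 5 7 6 8 2 4 9 1 3 / 1 2 9 6 3 7 4 8 5 / 3 4 8 5 9 1 7 2 6 / 2 3 1 7 6 8 5 9 4 / 9 8 5 2 4 3 6 7 1 / 7 6 4 9 1 5 2 3 8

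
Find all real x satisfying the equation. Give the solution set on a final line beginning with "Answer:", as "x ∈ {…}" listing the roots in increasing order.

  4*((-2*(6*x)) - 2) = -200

Step 1. [4*((-2*(6*x)) - 2) = -200] leading coefficient 4: divide by 4 ⇒ div: (-2*(6*x)) - 2 = -50.
Step 2. [(-2*(6*x)) - 2 = -50] add 2: x sits inside (… - 2). So sub: -2*(6*x) = -48.
Step 3. [-2*(6*x) = -48] leading coefficient -2: divide by -2. So div: 6*x = 24.
Step 4. [6*x = 24] 6 out front; divide by 6. So div: x = 4.

Answer: x ∈ {4}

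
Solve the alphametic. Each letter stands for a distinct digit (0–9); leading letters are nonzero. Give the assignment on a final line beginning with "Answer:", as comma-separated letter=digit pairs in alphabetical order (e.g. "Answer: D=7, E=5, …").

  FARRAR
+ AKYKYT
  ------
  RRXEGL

Step 1. [col 1: R + T ≡ L (mod 10)] T=9 is one option consistent with column 1 (R + T ≡ L (mod 10), carry-in 0) — take it. So T=9.
Step 2. [col 1: R + T ≡ L (mod 10)] several values work for R in column 1 (R + T ≡ L (mod 10), carry-in 0); try R=8 ⇒ R=8.
Step 3. [col 1: R + T ≡ L (mod 10)] column 1 reads R+T+carry(0)=L with R=8, T=9; with digits 8,9 already taken and all letters distinct, the only value for L is 7, so L=7.
Step 4. [col 2: A + Y ≡ G (mod 10)] A=2 is one option consistent with column 2 (A + Y ≡ G (mod 10), carry-in 1) — take it ⇒ A=2.
Step 5. [col 2: A + Y ≡ G (mod 10)] several values work for Y in column 2 (A + Y ≡ G (mod 10), carry-in 1); try Y=1, so Y=1.
Step 6. [col 2: A + Y ≡ G (mod 10)] column 2: given A=2, Y=1, carry-in 1, and digits 1,2,7,8,9 already taken and all letters distinct, A+Y≡G (mod 10) forces G=4, so G=4.
Step 7. [col 3: R + K ≡ E (mod 10)] from column 3 (R=8, carry-in 0, digits 1,2,4,7,8,9 already taken and all letters distinct): E must equal 3, so E=3.
Step 8. [col 3: R + K ≡ E (mod 10)] in column 3 we have R+K≡E with carry-in 0; given R=8, E=3 and digits 1,2,3,4,7,8,9 already taken and all letters distinct, that pins K to 5 ⇒ K=5.
Step 9. [col 4: R + Y ≡ X (mod 10)] from column 4 (R=8, Y=1, carry-in 1, digits 1,2,3,4,5,7,8,9 already taken and all letters distinct): X must equal 0, so X=0.
Step 10. [col 6: F + A ≡ R (mod 10)] column 6 reads F+A+carry(0)=R with A=2, R=8; with digits 0,1,2,3,4,5,7,8,9 already taken and all letters distinct, the only value for F is 6, so F=6.

Answer: A=2, E=3, F=6, G=4, K=5, L=7, R=8, T=9, X=0, Y=1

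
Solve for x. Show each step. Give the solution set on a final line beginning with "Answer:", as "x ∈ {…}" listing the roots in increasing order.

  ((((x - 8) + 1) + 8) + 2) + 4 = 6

Step 1. [((((x - 8) + 1) + 8) + 2) + 4 = 6] 4 comes off first (subtract 4). So sub: (((x - 8) + 1) + 8) + 2 = 2.
Step 2. [(((x - 8) + 1) + 8) + 2 = 2] the outer +2 inverts by subtracting 2. So sub: ((x - 8) + 1) + 8 = 0.
Step 3. [((x - 8) + 1) + 8 = 0] subtract 8: x sits inside (… + 8), so sub: (x - 8) + 1 = -8.
Step 4. [(x - 8) + 1 = -8] 1 comes off first (subtract 1), so sub: x - 8 = -9.
Step 5. [x - 8 = -9] 8 comes off first (add 8), so sub: x = -1.

Answer: x ∈ {-1}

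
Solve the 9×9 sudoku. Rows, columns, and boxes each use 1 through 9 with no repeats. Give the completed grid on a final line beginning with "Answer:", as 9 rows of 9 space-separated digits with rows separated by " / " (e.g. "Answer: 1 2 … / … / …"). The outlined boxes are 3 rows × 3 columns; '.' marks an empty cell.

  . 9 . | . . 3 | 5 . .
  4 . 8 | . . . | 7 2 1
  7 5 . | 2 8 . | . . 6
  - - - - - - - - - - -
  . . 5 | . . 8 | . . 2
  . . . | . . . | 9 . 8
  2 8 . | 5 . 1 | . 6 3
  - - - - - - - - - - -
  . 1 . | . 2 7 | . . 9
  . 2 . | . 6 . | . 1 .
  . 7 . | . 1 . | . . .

Step 1. [r6c7∈{4}] r6c7's peers cover all but 4, so r6c7=4.
Step 2. [r1c9∈{4}] r1c9's peers cover all but 4 ⇒ r1c9=4.
Step 3. [r3c7∈{3}] r3c7 is down to just 3 ⇒ r3c7=3.
Step 4. [r8c7∈{8}] r8c7's peers cover all but 8, so r8c7=8.
Step 5. [r9c9∈{5}] only 5 remains possible at r9c9. So r9c9=5.
Step 6. [r3c6∈{4,9}] 4 has one home in row 3: r3c6. So r3c6=4.
Step 7. [r9c6∈{9}] r9c6's peers cover all but 9, so r9c6=9.
Step 8. [r1c4∈{1,6,7}] col 4 places 1 nowhere but r1c4 ⇒ r1c4=1.
Step 9. [r1c1∈{6}] nothing but 6 survives at r1c1. So r1c1=6.
Step 10. [r7c1∈{3,5,8}] r7c1 is the only open cell in row 7 admitting 5. So r7c1=5.
Step 11. [r1c5∈{7}] nothing but 7 survives at r1c5, so r1c5=7.
Step 12. [r6c5∈{9}] only 9 remains possible at r6c5. So r6c5=9.
Step 13. [r7c4∈{3,4,8}] 8 has one home in row 7: r7c4 ⇒ r7c4=8.
Step 14. [r8c3∈{3,4,9}] in col 3, 9 fits only at r8c3, so r8c3=9.
Step 15. [r8c1∈{3}] nothing but 3 survives at r8c1, so r8c1=3.
Step 16. [r5c3∈{1,3,4,6,7}] col 3 places 3 nowhere but r5c3 ⇒ r5c3=3.
Step 17. [r5c5∈{4}] only 4 remains possible at r5c5, so r5c5=4.
Step 18. [r5c2∈{6}] r5c2 has the single candidate 6, so r5c2=6.
Step 19. [r4c4∈{3,6,7}] in row 4, 6 fits only at r4c4. So r4c4=6.
Step 20. [r9c4∈{3,4}] 3 has one home in col 4: r9c4. So r9c4=3.
Step 21. [r9c8∈{4}] r9c8 has the single candidate 4 ⇒ r9c8=4.
Step 22. [r9c3∈{6}] nothing but 6 survives at r9c3 ⇒ r9c3=6.
Step 23. [r2c5∈{5}] r2c5 has the single candidate 5, so r2c5=5.
Step 24. [r4c1∈{1,9}] across row 4, 9 lands solely at r4c1, so r4c1=9.
Step 25. [r5c8∈{5,7}] 5 has one home in row 5: r5c8 ⇒ r5c8=5.
Step 26. [r9c1∈{8}] r9c1 has the single candidate 8, so r9c1=8.
Step 27. [r3c8∈{9}] nothing but 9 survives at r3c8, so r3c8=9.
Step 28. [r9c7∈{2}] only 2 remains possible at r9c7. So r9c7=2.
Step 29. [r3c3∈{1}] r3c3's peers cover all but 1 ⇒ r3c3=1.
Step 30. [r4c7∈{1}] r4c7 is down to just 1. So r4c7=1.
Step 31. [r8c6∈{5}] r8c6 is down to just 5 ⇒ r8c6=5.
Step 32. [r5c1∈{1}] r5c1's peers cover all but 1, so r5c1=1.
Step 33. [r1c3∈{2}] r1c3 has the single candidate 2. So r1c3=2.
Step 34. [r6c3∈{7}] nothing but 7 survives at r6c3. So r6c3=7.
Step 35. [r4c8∈{7}] nothing but 7 survives at r4c8. So r4c8=7.
Step 36. [r2c4∈{9}] r2c4 has the single candidate 9 ⇒ r2c4=9.
Step 37. [r7c8∈{3}] r7c8's peers cover all but 3. So r7c8=3.
Step 38. [r5c4∈{7}] r5c4 is down to just 7, so r5c4=7.
Step 39. [r7c7∈{6}] only 6 remains possible at r7c7, so r7c7=6.
Step 40. [r5c6∈{2}] r5c6 has the single candidate 2 ⇒ r5c6=2.
Step 41. [r8c9∈{7}] r8c9 is down to just 7, so r8c9=7.
Step 42. [r4c2∈{4}] r4c2 has the single candidate 4, so r4c2=4.
Step 43. [r2c6∈{6}] r2c6 is down to just 6, so r2c6=6.
Step 44. [r2c2∈{3}] r2c2 has the single candidate 3 ⇒ r2c2=3.
Step 45. [r7c3∈{4}] r7c3 has the single candidate 4, so r7c3=4.
Step 46. [r1c8∈{8}] nothing but 8 survives at r1c8. So r1c8=8.
Step 47. [r8c4∈{4}] nothing but 4 survives at r8c4, so r8c4=4.
Step 48. [r4c5∈{3}] r4c5 is down to just 3 ⇒ r4c5=3.

Answer: 6 9 2 1 7 3 5 8 4 / 4 3 8 9 5 6 7 2 1 / 7 5 1 2 8 4 3 9 6 / 9 4 5 6 3 8 1 7 2 / 1 6 3 7 4 2 9 5 8 / 2 8 7 5 9 1 4 6 3 / 5 1 4 8 2 7 6 3 9 / 3 2 9 4 6 5 8 1 7 / 8 7 6 3 1 9 2 4 5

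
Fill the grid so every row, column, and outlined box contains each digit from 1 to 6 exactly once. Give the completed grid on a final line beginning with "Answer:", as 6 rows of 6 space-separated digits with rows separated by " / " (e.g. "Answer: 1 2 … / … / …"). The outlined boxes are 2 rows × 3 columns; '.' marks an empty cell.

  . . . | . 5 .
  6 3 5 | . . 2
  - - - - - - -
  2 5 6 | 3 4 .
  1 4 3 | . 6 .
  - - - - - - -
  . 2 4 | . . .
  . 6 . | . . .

Step 1. [r2c5∈{1}] only 1 remains possible at r2c5 ⇒ r2c5=1.
Step 2. [r5c5∈{3}] r5c5 has the single candidate 3, so r5c5=3.
Step 3. [r2c4∈{4}] r2c4 has the single candidate 4 ⇒ r2c4=4.
Step 4. [r5c1∈{5}] only 5 remains possible at r5c1, so r5c1=5.
Step 5. [r6c3∈{1}] nothing but 1 survives at r6c3 ⇒ r6c3=1.
Step 6. [r5c4∈{1,6}] 1 has one home in col 4: r5c4 ⇒ r5c4=1.
Step 7. [r4c6∈{5}] r4c6's peers cover all but 5. So r4c6=5.
Step 8. [r6c5∈{2}] r6c5 has the single candidate 2, so r6c5=2.
Step 9. [r1c4∈{6}] nothing but 6 survives at r1c4. So r1c4=6.
Step 10. [r1c6∈{3}] r1c6's peers cover all but 3, so r1c6=3.
Step 11. [r5c6∈{6}] r5c6 is down to just 6. So r5c6=6.
Step 12. [r3c6∈{1}] r3c6 has the single candidate 1. So r3c6=1.
Step 13. [r1c3∈{2}] nothing but 2 survives at r1c3. So r1c3=2.
Step 14. [r1c2∈{1}] r1c2 is down to just 1, so r1c2=1.
Step 15. [r6c4∈{5}] r6c4 is down to just 5, so r6c4=5.
Step 16. [r1c1∈{4}] r1c1 is down to just 4 ⇒ r1c1=4.
Step 17. [r6c1∈{3}] r6c1 has the single candidate 3 ⇒ r6c1=3.
Step 18. [r6c6∈{4}] only 4 remains possible at r6c6 ⇒ r6c6=4.
Step 19. [r4c4∈{2}] r4c4 is down to just 2 ⇒ r4c4=2.

Answer: 4 1 2 6 5 3 / 6 3 5 4 1 2 / 2 5 6 3 4 1 / 1 4 3 2 6 5 / 5 2 4 1 3 6 / 3 6 1 5 2 4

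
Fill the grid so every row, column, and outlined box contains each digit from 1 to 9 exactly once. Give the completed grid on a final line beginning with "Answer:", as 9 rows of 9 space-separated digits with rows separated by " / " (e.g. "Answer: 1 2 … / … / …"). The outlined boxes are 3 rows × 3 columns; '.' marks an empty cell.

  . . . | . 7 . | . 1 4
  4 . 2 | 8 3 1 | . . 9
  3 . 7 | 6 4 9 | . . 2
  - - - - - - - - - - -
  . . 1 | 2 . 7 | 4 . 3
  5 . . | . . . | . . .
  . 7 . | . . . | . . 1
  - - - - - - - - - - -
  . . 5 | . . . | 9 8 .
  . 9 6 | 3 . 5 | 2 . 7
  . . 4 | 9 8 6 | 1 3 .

Step 1. [r3c8∈{5}] r3c8 is down to just 5, so r3c8=5.
Step 2. [r5c9∈{6,8}] across col 9, 8 lands solely at r5c9. So r5c9=8.
Step 3. [r5c2∈{2,3,4,6}] 4 has one home in col 2: r5c2. So r5c2=4.
Step 4. [r6c1∈{2,6,8,9}] across box 4, 2 lands solely at r6c1, so r6c1=2.
Step 5. [r8c5∈{1}] nothing but 1 survives at r8c5. So r8c5=1.
Step 6. [r4c5∈{5,6,9}] 5 has one home in row 4: r4c5. So r4c5=5.
Step 7. [r6c6∈{3,4,8}] across col 6, 8 lands solely at r6c6 ⇒ r6c6=8.
Step 8. [r1c3∈{8,9}] r1c3 is the only open cell in col 3 admitting 8. So r1c3=8.
Step 9. [r5c8∈{2,6,7,9}] row 5 places 2 nowhere but r5c8. So r5c8=2.
Step 10. [r7c5∈{2}] nothing but 2 survives at r7c5 ⇒ r7c5=2.
Step 11. [r6c3∈{3,9}] in row 6, 3 fits only at r6c3 ⇒ r6c3=3.
Step 12. [r1c1∈{6,9}] row 1 places 9 nowhere but r1c1, so r1c1=9.
Step 13. [r4c1∈{6,8}] in col 1, 6 fits only at r4c1 ⇒ r4c1=6.
Step 14. [r2c2∈{5,6}] in row 2, 5 fits only at r2c2 ⇒ r2c2=5.
Step 15. [r5c7∈{6,7}] across row 5, 7 lands solely at r5c7 ⇒ r5c7=7.
Step 16. [r2c7∈{6}] r2c7 has the single candidate 6 ⇒ r2c7=6.
Step 17. [r5c5∈{6,9}] across row 5, 6 lands solely at r5c5. So r5c5=6.
Step 18. [r7c1∈{1,7}] r7c1 is the only open cell in col 1 admitting 1, so r7c1=1.
Step 19. [r7c6∈{4}] r7c6 is down to just 4. So r7c6=4.
Step 20. [r4c8∈{9}] r4c8 is down to just 9 ⇒ r4c8=9.
Step 21. [r7c4∈{7}] only 7 remains possible at r7c4 ⇒ r7c4=7.
Step 22. [r9c2∈{2}] only 2 remains possible at r9c2. So r9c2=2.
Step 23. [r7c2∈{3}] r7c2 has the single candidate 3. So r7c2=3.
Step 24. [r3c2∈{1}] r3c2 has the single candidate 1. So r3c2=1.
Step 25. [r9c1∈{7}] r9c1 has the single candidate 7, so r9c1=7.
Step 26. [r6c8∈{6}] r6c8 is down to just 6 ⇒ r6c8=6.
Step 27. [r7c9∈{6}] r7c9 has the single candidate 6 ⇒ r7c9=6.
Step 28. [r4c2∈{8}] nothing but 8 survives at r4c2. So r4c2=8.
Step 29. [r1c7∈{3}] nothing but 3 survives at r1c7, so r1c7=3.
Step 30. [r6c4∈{4}] nothing but 4 survives at r6c4 ⇒ r6c4=4.
Step 31. [r6c5∈{9}] only 9 remains possible at r6c5. So r6c5=9.
Step 32. [r1c2∈{6}] r1c2 is down to just 6 ⇒ r1c2=6.
Step 33. [r1c4∈{5}] r1c4 has the single candidate 5 ⇒ r1c4=5.
Step 34. [r5c3∈{9}] r5c3's peers cover all but 9. So r5c3=9.
Step 35. [r2c8∈{7}] nothing but 7 survives at r2c8. So r2c8=7.
Step 36. [r5c6∈{3}] r5c6 is down to just 3. So r5c6=3.
Step 37. [r3c7∈{8}] r3c7 has the single candidate 8, so r3c7=8.
Step 38. [r6c7∈{5}] r6c7 is down to just 5, so r6c7=5.
Step 39. [r9c9∈{5}] r9c9's peers cover all but 5. So r9c9=5.
Step 40. [r5c4∈{1}] r5c4 has the single candidate 1, so r5c4=1.
Step 41. [r1c6∈{2}] r1c6 is down to just 2, so r1c6=2.
Step 42. [r8c8∈{4}] only 4 remains possible at r8c8 ⇒ r8c8=4.
Step 43. [r8c1∈{8}] only 8 remains possible at r8c1 ⇒ r8c1=8.

Answer: 9 6 8 5 7 2 3 1 4 / 4 5 2 8 3 1 6 7 9 / 3 1 7 6 4 9 8 5 2 / 6 8 1 2 5 7 4 9 3 / 5 4 9 1 6 3 7 2 8 / 2 7 3 4 9 8 5 6 1 / 1 3 5 7 2 4 9 8 6 / 8 9 6 3 1 5 2 4 7 / 7 2 4 9 8 6 1 3 5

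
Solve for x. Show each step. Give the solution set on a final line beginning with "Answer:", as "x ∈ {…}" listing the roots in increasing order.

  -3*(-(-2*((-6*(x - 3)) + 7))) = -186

Step 1. [-3*(-(-2*((-6*(x - 3)) + 7))) = -186] -3·(inner) — divide through by -3 ⇒ div: -(-2*((-6*(x - 3)) + 7)) = 62.
Step 2. [-(-2*((-6*(x - 3)) + 7)) = 62] flip signs both sides, so neg: -2*((-6*(x - 3)) + 7) = -62.
Step 3. [-2*((-6*(x - 3)) + 7) = -62] LHS = -2·(…); ÷-2 both sides ⇒ div: (-6*(x - 3)) + 7 = 31.
Step 4. [(-6*(x - 3)) + 7 = 31] the outer +7 inverts by subtracting 7. So sub: -6*(x - 3) = 24.
Step 5. [-6*(x - 3) = 24] leading coefficient -6: divide by -6. So div: x - 3 = -4.
Step 6. [x - 3 = -4] peel the -3: add 3 from each side, so sub: x = -1.

Answer: x ∈ {-1}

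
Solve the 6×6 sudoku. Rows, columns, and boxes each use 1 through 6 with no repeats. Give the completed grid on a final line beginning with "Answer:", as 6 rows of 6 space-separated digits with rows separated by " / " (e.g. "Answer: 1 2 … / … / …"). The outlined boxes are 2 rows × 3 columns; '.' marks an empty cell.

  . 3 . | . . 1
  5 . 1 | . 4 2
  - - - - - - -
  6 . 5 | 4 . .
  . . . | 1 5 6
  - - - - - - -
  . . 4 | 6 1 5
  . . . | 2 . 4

Step 1. [r5c1∈{2,3}] r5c1 is the only open cell in row 5 admitting 3. So r5c1=3.
Step 2. [r3c5∈{2,3}] r3c5 is the only open cell in col 5 admitting 2. So r3c5=2.
Step 3. [r2c2∈{6}] nothing but 6 survives at r2c2. So r2c2=6.
Step 4. [r4c2∈{2,4}] in col 2, 4 fits only at r4c2, so r4c2=4.
Step 5. [r4c1∈{2}] r4c1's peers cover all but 2 ⇒ r4c1=2.
Step 6. [r6c2∈{1,5}] r6c2 is the only open cell in row 6 admitting 5. So r6c2=5.
Step 7. [r1c3∈{2}] r1c3's peers cover all but 2. So r1c3=2.
Step 8. [r1c5∈{6}] r1c5's peers cover all but 6, so r1c5=6.
Step 9. [r4c3∈{3}] nothing but 3 survives at r4c3, so r4c3=3.
Step 10. [r2c4∈{3}] nothing but 3 survives at r2c4, so r2c4=3.
Step 11. [r6c5∈{3}] r6c5 has the single candidate 3. So r6c5=3.
Step 12. [r6c3∈{6}] r6c3 has the single candidate 6, so r6c3=6.
Step 13. [r6c1∈{1}] r6c1 is down to just 1. So r6c1=1.
Step 14. [r1c4∈{5}] nothing but 5 survives at r1c4 ⇒ r1c4=5.
Step 15. [r3c6∈{3}] r3c6 has the single candidate 3. So r3c6=3.
Step 16. [r1c1∈{4}] only 4 remains possible at r1c1. So r1c1=4.
Step 17. [r5c2∈{2}] r5c2 has the single candidate 2, so r5c2=2.
Step 18. [r3c2∈{1}] r3c2 has the single candidate 1. So r3c2=1.

Answer: 4 3 2 5 6 1 / 5 6 1 3 4 2 / 6 1 5 4 2 3 / 2 4 3 1 5 6 / 3 2 4 6 1 5 / 1 5 6 2 3 4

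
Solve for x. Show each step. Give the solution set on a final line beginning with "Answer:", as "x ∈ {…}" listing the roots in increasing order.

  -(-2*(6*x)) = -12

Step 1. [-(-2*(6*x)) = -12] leading − — multiply by −1. So neg: -2*(6*x) = 12.
Step 2. [-2*(6*x) = 12] -2 out front; divide by -2 ⇒ div: 6*x = -6.
Step 3. [6*x = -6] 6 out front; divide by 6 ⇒ div: x = -1.

Answer: x ∈ {-1}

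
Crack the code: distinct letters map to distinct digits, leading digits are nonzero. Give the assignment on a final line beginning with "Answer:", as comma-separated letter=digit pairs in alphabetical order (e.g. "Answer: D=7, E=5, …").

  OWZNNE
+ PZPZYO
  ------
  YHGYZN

Step 1. [col 1: E + O ≡ N (mod 10)] no forcing yet in column 1 (carry-in 0); E=9 is free and consistent — try it. So E=9.
Step 2. [col 1: E + O ≡ N (mod 10)] no forcing yet in column 1 (carry-in 0); O=5 is free and consistent — try it. So O=5.
Step 3. [col 1: E + O ≡ N (mod 10)] from column 1 (E=9, O=5, carry-in 0, digits 5,9 already taken and all letters distinct): N must equal 4, so N=4.
Step 4. [col 2: N + Y ≡ Z (mod 10)] several values work for Y in column 2 (N + Y ≡ Z (mod 10), carry-in 1); try Y=7. So Y=7.
Step 5. [col 2: N + Y ≡ Z (mod 10)] column 2 reads N+Y+carry(1)=Z with N=4, Y=7; with digits 4,5,7,9 already taken and all letters distinct, the only value for Z is 2 ⇒ Z=2.
Step 6. [col 4: Z + P ≡ G (mod 10)] no forcing yet in column 4 (carry-in 0); P=1 is free and consistent — try it, so P=1.
Step 7. [col 4: Z + P ≡ G (mod 10)] from column 4 (Z=2, P=1, carry-in 0, digits 1,2,4,5,7,9 already taken and all letters distinct): G must equal 3 ⇒ G=3.
Step 8. [col 5: W + Z ≡ H (mod 10)] column 5 (W + Z ≡ H (mod 10), carry-in 0) doesn't pin W yet; pick W=8 and continue, so W=8.
Step 9. [col 5: W + Z ≡ H (mod 10)] column 5 reads W+Z+carry(0)=H with W=8, Z=2; with digits 1,2,3,4,5,7,8,9 already taken and all letters distinct, the only value for H is 0 ⇒ H=0.

Answer: E=9, G=3, H=0, N=4, O=5, P=1, W=8, Y=7, Z=2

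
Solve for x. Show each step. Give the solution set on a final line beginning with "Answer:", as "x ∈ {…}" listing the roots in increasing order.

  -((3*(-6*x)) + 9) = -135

Step 1. [-((3*(-6*x)) + 9) = -135] flip signs both sides ⇒ neg: (3*(-6*x)) + 9 = 135.
Step 2. [(3*(-6*x)) + 9 = 135] subtract 9: x sits inside (… + 9), so sub: 3*(-6*x) = 126.
Step 3. [3*(-6*x) = 126] leading coefficient 3: divide by 3, so div: -6*x = 42.
Step 4. [-6*x = 42] -6 out front; divide by -6. So div: x = -7.

Answer: x ∈ {-7}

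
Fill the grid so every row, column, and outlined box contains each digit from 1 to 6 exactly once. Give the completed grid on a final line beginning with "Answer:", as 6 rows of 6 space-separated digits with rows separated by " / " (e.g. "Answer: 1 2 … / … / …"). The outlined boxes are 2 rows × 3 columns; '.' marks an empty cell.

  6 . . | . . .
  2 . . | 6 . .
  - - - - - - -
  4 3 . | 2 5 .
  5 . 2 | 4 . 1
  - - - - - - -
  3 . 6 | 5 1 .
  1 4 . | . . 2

Step 1. [r4c5∈{3,6}] r4c5 is the only open cell in row 4 admitting 3, so r4c5=3.
Step 2. [r2c5∈{4}] r2c5 has the single candidate 4 ⇒ r2c5=4.
Step 3. [r1c3∈{1,3,4,5}] across row 1, 4 lands solely at r1c3. So r1c3=4.
Step 4. [r2c3∈{1,3,5}] in col 3, 3 fits only at r2c3 ⇒ r2c3=3.
Step 5. [r1c4∈{1,3}] 1 has one home in col 4: r1c4. So r1c4=1.
Step 6. [r2c6∈{5}] r2c6 is down to just 5, so r2c6=5.
Step 7. [r1c5∈{2}] r1c5's peers cover all but 2. So r1c5=2.
Step 8. [r5c6∈{4}] nothing but 4 survives at r5c6. So r5c6=4.
Step 9. [r3c6∈{6}] r3c6 has the single candidate 6 ⇒ r3c6=6.
Step 10. [r1c6∈{3}] nothing but 3 survives at r1c6 ⇒ r1c6=3.
Step 11. [r1c2∈{5}] nothing but 5 survives at r1c2. So r1c2=5.
Step 12. [r3c3∈{1}] r3c3 has the single candidate 1, so r3c3=1.
Step 13. [r6c4∈{3}] nothing but 3 survives at r6c4, so r6c4=3.
Step 14. [r2c2∈{1}] nothing but 1 survives at r2c2. So r2c2=1.
Step 15. [r4c2∈{6}] only 6 remains possible at r4c2 ⇒ r4c2=6.
Step 16. [r6c5∈{6}] r6c5 is down to just 6 ⇒ r6c5=6.
Step 17. [r6c3∈{5}] r6c3 is down to just 5 ⇒ r6c3=5.
Step 18. [r5c2∈{2}] r5c2 has the single candidate 2, so r5c2=2.

Answer: 6 5 4 1 2 3 / 2 1 3 6 4 5 / 4 3 1 2 5 6 / 5 6 2 4 3 1 / 3 2 6 5 1 4 / 1 4 5 3 6 2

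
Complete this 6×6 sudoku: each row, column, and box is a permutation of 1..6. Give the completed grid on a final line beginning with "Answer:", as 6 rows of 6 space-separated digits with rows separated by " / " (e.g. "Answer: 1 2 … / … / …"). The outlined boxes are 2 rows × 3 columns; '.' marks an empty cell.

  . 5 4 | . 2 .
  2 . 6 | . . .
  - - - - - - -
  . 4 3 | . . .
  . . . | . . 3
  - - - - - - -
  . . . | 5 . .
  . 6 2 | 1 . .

Step 1. [r6c6∈{4}] r6c6's peers cover all but 4 ⇒ r6c6=4.
Step 2. [r4c3∈{1,5}] across col 3, 5 lands solely at r4c3, so r4c3=5.
Step 3. [r6c5∈{3}] r6c5 has the single candidate 3 ⇒ r6c5=3.
Step 4. [r5c5∈{6}] only 6 remains possible at r5c5 ⇒ r5c5=6.
Step 5. [r5c3∈{1}] r5c3's peers cover all but 1. So r5c3=1.
Step 6. [r4c2∈{1,2}] col 2 places 2 nowhere but r4c2. So r4c2=2.
Step 7. [r2c2∈{1,3}] across col 2, 1 lands solely at r2c2 ⇒ r2c2=1.
Step 8. [r1c1∈{3}] r1c1's peers cover all but 3. So r1c1=3.
Step 9. [r1c4∈{6}] r1c4's peers cover all but 6 ⇒ r1c4=6.
Step 10. [r3c6∈{1,2,5,6}] col 6 places 6 nowhere but r3c6 ⇒ r3c6=6.
Step 11. [r3c5∈{1,5}] row 3 places 5 nowhere but r3c5. So r3c5=5.
Step 12. [r4c5∈{1,4}] 1 has one home in col 5: r4c5 ⇒ r4c5=1.
Step 13. [r4c4∈{4}] nothing but 4 survives at r4c4 ⇒ r4c4=4.
Step 14. [r1c6∈{1}] only 1 remains possible at r1c6, so r1c6=1.
Step 15. [r5c2∈{3}] r5c2 is down to just 3. So r5c2=3.
Step 16. [r2c4∈{3}] r2c4 has the single candidate 3. So r2c4=3.
Step 17. [r5c6∈{2}] r5c6's peers cover all but 2. So r5c6=2.
Step 18. [r2c5∈{4}] r2c5 is down to just 4 ⇒ r2c5=4.
Step 19. [r2c6∈{5}] only 5 remains possible at r2c6. So r2c6=5.
Step 20. [r3c1∈{1}] r3c1's peers cover all but 1. So r3c1=1.
Step 21. [r6c1∈{5}] r6c1's peers cover all but 5 ⇒ r6c1=5.
Step 22. [r5c1∈{4}] r5c1 has the single candidate 4 ⇒ r5c1=4.
Step 23. [r4c1∈{6}] only 6 remains possible at r4c1, so r4c1=6.
Step 24. [r3c4∈{2}] only 2 remains possible at r3c4 ⇒ r3c4=2.

Answer: 3 5 4 6 2 1 / 2 1 6 3 4 5 / 1 4 3 2 5 6 / 6 2 5 4 1 3 / 4 3 1 5 6 2 / 5 6 2 1 3 4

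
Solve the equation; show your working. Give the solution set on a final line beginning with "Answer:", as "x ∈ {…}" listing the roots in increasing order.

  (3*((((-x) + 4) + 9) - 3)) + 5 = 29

Step 1. [(3*((((-x) + 4) + 9) - 3)) + 5 = 29] the outer +5 inverts by subtracting 5 ⇒ sub: 3*((((-x) + 4) + 9) - 3) = 24.
Step 2. [3*((((-x) + 4) + 9) - 3) = 24] LHS = 3·(…); ÷3 both sides ⇒ div: (((-x) + 4) + 9) - 3 = 8.
Step 3. [(((-x) + 4) + 9) - 3 = 8] 3 comes off first (add 3). So sub: ((-x) + 4) + 9 = 11.
Step 4. [((-x) + 4) + 9 = 11] 9 comes off first (subtract 9). So sub: (-x) + 4 = 2.
Step 5. [(-x) + 4 = 2] the outer +4 inverts by subtracting 4, so sub: -x = -2.
Step 6. [-x = -2] flip signs both sides, so neg: x = 2.

Answer: x ∈ {2}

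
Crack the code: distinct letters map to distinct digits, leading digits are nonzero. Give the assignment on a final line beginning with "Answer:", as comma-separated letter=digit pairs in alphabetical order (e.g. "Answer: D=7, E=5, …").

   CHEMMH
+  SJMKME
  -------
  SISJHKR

Step 1. [col 1: H + E ≡ R (mod 10)] E=3 is one option consistent with column 1 (H + E ≡ R (mod 10), carry-in 0) — take it, so E=3.
Step 2. [S] S is the leading digit of a 7-digit sum of two 6-digit numbers; the final carry is exactly 1, so S=1.
Step 3. [col 1: H + E ≡ R (mod 10)] column 1 (H + E ≡ R (mod 10), carry-in 0) doesn't pin R yet; pick R=9 and continue ⇒ R=9.
Step 4. [col 1: H + E ≡ R (mod 10)] from column 1 (E=3, R=9, carry-in 0, digits 1,3,9 already taken and all letters distinct): H must equal 6, so H=6.
Step 5. [col 2: M + M ≡ K (mod 10)] column 2 (M + M ≡ K (mod 10), carry-in 0) doesn't pin M yet; pick M=2 and continue ⇒ M=2.
Step 6. [col 2: M + M ≡ K (mod 10)] column 2 reads M+M+carry(0)=K with M=2; with digits 1,2,3,6,9 already taken and all letters distinct, the only value for K is 4, so K=4.
Step 7. [col 4: E + M ≡ J (mod 10)] column 4: given E=3, M=2, carry-in 0, and digits 1,2,3,4,6,9 already taken and all letters distinct, E+M≡J (mod 10) forces J=5 ⇒ J=5.
Step 8. [col 6: C + S ≡ I (mod 10)] in column 6 we have C+S≡I with carry-in 1; given S=1 and digits 1,2,3,4,5,6,9 already taken and all letters distinct, that pins C to 8 ⇒ C=8.
Step 9. [col 6: C + S ≡ I (mod 10)] column 6: given C=8, S=1, carry-in 1, and digits 1,2,3,4,5,6,8,9 already taken and all letters distinct, C+S≡I (mod 10) forces I=0 ⇒ I=0.

Answer: C=8, E=3, H=6, I=0, J=5, K=4, M=2, R=9, S=1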